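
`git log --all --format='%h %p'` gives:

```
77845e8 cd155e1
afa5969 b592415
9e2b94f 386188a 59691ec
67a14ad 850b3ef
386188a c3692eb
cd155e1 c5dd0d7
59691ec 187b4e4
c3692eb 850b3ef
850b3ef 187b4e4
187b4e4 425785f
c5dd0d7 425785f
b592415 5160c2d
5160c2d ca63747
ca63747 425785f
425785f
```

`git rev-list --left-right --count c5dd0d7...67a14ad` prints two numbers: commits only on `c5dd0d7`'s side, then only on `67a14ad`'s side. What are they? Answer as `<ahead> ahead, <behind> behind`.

Reachable from c5dd0d7: {425785f, c5dd0d7}.
Reachable from 67a14ad: {187b4e4, 425785f, 67a14ad, 850b3ef}.
Only in c5dd0d7's history (ahead): {c5dd0d7} — 1.
Only in 67a14ad's history (behind): {187b4e4, 67a14ad, 850b3ef} — 3.

1 ahead, 3 behind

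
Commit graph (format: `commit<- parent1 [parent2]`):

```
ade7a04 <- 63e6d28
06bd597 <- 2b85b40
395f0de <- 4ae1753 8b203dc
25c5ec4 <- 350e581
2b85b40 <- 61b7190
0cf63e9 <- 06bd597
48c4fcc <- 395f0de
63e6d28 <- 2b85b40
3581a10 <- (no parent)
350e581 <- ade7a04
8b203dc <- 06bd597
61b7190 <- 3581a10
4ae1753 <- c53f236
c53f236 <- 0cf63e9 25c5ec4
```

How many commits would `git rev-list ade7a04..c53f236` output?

5

Reachable from c53f236: {06bd597, 0cf63e9, 25c5ec4, 2b85b40, 350e581, 3581a10, 61b7190, 63e6d28, ade7a04, c53f236}.
Reachable from ade7a04: {2b85b40, 3581a10, 61b7190, 63e6d28, ade7a04}.
In c53f236's history but not ade7a04's: {06bd597, 0cf63e9, 25c5ec4, 350e581, c53f236} — 5 commits.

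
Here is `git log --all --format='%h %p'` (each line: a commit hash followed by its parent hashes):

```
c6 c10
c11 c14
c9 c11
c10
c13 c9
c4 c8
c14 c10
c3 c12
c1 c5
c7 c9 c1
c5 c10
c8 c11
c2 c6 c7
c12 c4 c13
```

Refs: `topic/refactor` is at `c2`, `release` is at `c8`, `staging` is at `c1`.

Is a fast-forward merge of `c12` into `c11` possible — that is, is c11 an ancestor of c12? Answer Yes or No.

A fast-forward from c11 to c12 is possible iff c11 is an ancestor of c12.
Ancestors of c12: {c10, c11, c12, c13, c14, c4, c8, c9}.
c11 is among them, so fast-forward is possible.

Yes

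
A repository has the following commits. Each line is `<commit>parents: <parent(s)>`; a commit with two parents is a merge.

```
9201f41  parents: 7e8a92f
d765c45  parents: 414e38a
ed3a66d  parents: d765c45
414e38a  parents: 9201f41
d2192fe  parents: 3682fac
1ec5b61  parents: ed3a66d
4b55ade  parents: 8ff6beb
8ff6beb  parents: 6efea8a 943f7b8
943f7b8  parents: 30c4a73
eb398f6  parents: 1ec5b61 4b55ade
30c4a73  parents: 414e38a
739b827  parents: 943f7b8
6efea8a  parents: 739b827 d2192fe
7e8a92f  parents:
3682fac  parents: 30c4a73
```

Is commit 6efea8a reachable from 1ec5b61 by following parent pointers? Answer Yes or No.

Ancestors of 1ec5b61: {1ec5b61, 414e38a, 7e8a92f, 9201f41, d765c45, ed3a66d}.
6efea8a is not in that set, so it is not an ancestor of 1ec5b61.

No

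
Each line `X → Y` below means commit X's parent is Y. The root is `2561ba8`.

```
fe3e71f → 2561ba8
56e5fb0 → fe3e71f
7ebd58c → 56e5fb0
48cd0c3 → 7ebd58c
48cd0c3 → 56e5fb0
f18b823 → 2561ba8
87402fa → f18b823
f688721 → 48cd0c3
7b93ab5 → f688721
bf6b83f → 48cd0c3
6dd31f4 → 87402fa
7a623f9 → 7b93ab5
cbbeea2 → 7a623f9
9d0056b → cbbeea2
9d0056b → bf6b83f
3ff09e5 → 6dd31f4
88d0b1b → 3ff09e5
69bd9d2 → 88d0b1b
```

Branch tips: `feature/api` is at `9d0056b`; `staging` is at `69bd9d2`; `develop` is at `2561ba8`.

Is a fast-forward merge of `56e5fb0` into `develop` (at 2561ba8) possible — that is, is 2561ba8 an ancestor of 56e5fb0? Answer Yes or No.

Yes

A fast-forward from 2561ba8 to 56e5fb0 is possible iff 2561ba8 is an ancestor of 56e5fb0.
Ancestors of 56e5fb0: {2561ba8, 56e5fb0, fe3e71f}.
2561ba8 is among them, so fast-forward is possible.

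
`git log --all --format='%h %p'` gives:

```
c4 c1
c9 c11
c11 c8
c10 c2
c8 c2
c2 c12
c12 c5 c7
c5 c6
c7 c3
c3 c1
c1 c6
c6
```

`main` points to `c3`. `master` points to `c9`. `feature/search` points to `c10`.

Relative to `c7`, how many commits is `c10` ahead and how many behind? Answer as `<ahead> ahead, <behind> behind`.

Reachable from c10: {c1, c10, c12, c2, c3, c5, c6, c7}.
Reachable from c7: {c1, c3, c6, c7}.
Only in c10's history (ahead): {c10, c12, c2, c5} — 4.
Only in c7's history (behind): {} — 0.

4 ahead, 0 behind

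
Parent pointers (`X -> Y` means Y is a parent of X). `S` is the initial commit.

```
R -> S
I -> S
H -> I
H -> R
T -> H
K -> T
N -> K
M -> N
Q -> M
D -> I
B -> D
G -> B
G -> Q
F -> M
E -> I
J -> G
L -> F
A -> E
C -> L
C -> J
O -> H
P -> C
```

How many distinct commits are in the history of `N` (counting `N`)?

7

Walking parent pointers from N: reachable set = {H, I, K, N, R, S, T}.
That is 7 commits.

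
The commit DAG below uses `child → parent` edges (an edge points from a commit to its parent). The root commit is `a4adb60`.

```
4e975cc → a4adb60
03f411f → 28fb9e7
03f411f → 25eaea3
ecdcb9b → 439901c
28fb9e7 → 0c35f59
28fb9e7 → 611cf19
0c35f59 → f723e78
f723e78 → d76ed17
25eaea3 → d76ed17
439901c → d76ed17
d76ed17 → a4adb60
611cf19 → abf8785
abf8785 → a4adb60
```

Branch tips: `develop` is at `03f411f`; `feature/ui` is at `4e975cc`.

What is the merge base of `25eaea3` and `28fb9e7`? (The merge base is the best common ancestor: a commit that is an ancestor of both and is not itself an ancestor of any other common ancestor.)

d76ed17

Ancestors of 25eaea3: {25eaea3, a4adb60, d76ed17}.
Ancestors of 28fb9e7: {0c35f59, 28fb9e7, 611cf19, a4adb60, abf8785, d76ed17, f723e78}.
Common ancestors: {a4adb60, d76ed17}.
Among these, d76ed17 is not an ancestor of any other common ancestor — it is the merge base.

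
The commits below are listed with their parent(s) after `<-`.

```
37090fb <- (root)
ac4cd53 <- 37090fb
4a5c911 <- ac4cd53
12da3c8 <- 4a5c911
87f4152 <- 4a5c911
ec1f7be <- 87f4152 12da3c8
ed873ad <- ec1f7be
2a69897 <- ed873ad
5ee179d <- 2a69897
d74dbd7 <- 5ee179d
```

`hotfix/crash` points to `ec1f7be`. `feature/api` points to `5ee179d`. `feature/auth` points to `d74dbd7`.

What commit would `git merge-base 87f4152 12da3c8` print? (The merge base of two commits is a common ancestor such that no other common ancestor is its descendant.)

Ancestors of 87f4152: {37090fb, 4a5c911, 87f4152, ac4cd53}.
Ancestors of 12da3c8: {12da3c8, 37090fb, 4a5c911, ac4cd53}.
Common ancestors: {37090fb, 4a5c911, ac4cd53}.
Among these, 4a5c911 is not an ancestor of any other common ancestor — it is the merge base.

4a5c911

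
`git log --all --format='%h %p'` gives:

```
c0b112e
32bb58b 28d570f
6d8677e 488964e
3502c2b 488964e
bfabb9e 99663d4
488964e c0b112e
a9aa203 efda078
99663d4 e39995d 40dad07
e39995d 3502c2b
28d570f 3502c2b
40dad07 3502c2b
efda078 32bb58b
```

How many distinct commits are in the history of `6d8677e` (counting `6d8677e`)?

Walking parent pointers from 6d8677e: reachable set = {488964e, 6d8677e, c0b112e}.
That is 3 commits.

3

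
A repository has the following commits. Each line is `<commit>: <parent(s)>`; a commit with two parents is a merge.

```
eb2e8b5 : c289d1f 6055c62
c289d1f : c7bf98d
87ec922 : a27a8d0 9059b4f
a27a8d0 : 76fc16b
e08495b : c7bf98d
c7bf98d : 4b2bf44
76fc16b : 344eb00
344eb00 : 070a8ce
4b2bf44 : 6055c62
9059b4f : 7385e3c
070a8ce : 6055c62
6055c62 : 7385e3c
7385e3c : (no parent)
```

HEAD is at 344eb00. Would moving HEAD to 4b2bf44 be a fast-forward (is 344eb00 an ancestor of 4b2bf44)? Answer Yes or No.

No

A fast-forward from 344eb00 to 4b2bf44 is possible iff 344eb00 is an ancestor of 4b2bf44.
Ancestors of 4b2bf44: {4b2bf44, 6055c62, 7385e3c}.
344eb00 is not among them, so fast-forward is not possible.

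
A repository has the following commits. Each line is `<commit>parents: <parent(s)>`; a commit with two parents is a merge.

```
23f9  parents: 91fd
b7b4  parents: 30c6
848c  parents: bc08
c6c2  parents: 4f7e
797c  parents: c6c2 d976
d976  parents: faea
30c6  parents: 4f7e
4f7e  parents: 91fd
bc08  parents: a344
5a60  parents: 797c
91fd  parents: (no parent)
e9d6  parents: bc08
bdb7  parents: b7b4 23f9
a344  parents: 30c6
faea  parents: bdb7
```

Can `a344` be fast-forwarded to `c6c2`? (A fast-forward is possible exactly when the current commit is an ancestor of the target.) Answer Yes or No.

No

A fast-forward from a344 to c6c2 is possible iff a344 is an ancestor of c6c2.
Ancestors of c6c2: {4f7e, 91fd, c6c2}.
a344 is not among them, so fast-forward is not possible.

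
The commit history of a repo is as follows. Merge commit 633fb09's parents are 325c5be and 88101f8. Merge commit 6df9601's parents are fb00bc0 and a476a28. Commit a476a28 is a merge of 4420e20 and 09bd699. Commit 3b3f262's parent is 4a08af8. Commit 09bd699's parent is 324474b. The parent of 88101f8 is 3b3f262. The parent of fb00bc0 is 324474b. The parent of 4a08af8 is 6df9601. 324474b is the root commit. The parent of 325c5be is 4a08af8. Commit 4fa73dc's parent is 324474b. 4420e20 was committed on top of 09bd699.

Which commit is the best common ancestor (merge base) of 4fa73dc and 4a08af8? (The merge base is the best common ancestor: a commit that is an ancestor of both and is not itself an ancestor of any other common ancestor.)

324474b

Ancestors of 4fa73dc: {324474b, 4fa73dc}.
Ancestors of 4a08af8: {09bd699, 324474b, 4420e20, 4a08af8, 6df9601, a476a28, fb00bc0}.
Common ancestors: {324474b}.
The only common ancestor is 324474b, so it is the merge base.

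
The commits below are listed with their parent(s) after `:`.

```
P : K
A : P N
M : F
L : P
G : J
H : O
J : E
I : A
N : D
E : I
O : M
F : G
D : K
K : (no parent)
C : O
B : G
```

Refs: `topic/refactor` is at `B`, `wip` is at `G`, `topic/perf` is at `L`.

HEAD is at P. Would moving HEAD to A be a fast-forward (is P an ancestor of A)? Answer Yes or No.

A fast-forward from P to A is possible iff P is an ancestor of A.
Ancestors of A: {A, D, K, N, P}.
P is among them, so fast-forward is possible.

Yes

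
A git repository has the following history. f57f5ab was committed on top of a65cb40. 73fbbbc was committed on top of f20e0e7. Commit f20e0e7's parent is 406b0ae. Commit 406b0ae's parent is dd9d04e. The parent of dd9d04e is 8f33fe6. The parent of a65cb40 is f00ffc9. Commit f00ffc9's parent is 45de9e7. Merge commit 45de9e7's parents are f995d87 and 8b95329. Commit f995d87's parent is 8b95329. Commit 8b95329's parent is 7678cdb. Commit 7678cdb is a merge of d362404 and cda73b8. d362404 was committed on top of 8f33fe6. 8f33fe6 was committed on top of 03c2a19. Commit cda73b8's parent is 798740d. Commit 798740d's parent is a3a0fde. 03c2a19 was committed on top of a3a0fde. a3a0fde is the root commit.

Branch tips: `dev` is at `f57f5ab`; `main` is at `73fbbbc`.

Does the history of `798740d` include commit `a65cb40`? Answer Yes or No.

No

Ancestors of 798740d: {798740d, a3a0fde}.
a65cb40 is not in that set, so it is not an ancestor of 798740d.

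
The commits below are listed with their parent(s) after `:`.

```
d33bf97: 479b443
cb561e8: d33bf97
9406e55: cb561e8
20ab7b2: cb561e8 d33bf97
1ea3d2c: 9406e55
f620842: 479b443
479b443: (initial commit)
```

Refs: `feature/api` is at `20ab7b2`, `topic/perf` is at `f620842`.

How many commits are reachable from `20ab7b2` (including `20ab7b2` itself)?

4

Walking parent pointers from 20ab7b2: reachable set = {20ab7b2, 479b443, cb561e8, d33bf97}.
That is 4 commits.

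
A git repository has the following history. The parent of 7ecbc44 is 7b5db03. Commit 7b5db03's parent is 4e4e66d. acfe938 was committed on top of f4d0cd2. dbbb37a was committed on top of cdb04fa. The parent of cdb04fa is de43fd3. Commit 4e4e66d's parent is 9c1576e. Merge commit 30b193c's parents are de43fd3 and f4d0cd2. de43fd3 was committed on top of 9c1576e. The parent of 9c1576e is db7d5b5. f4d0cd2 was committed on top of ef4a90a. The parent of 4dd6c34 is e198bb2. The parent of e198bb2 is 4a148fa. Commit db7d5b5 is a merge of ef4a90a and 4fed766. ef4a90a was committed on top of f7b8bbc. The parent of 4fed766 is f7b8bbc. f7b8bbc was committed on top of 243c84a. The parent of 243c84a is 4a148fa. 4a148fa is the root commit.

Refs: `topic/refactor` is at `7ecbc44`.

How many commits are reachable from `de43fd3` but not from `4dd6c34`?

Reachable from de43fd3: {243c84a, 4a148fa, 4fed766, 9c1576e, db7d5b5, de43fd3, ef4a90a, f7b8bbc}.
Reachable from 4dd6c34: {4a148fa, 4dd6c34, e198bb2}.
In de43fd3's history but not 4dd6c34's: {243c84a, 4fed766, 9c1576e, db7d5b5, de43fd3, ef4a90a, f7b8bbc} — 7 commits.

7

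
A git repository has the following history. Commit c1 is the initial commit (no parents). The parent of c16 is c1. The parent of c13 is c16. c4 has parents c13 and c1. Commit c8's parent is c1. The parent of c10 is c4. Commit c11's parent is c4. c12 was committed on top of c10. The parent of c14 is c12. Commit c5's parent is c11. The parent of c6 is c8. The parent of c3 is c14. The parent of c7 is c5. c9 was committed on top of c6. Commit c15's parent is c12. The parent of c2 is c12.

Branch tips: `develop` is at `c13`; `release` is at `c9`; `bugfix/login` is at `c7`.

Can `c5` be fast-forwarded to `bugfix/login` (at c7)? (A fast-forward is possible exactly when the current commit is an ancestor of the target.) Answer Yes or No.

A fast-forward from c5 to c7 is possible iff c5 is an ancestor of c7.
Ancestors of c7: {c1, c11, c13, c16, c4, c5, c7}.
c5 is among them, so fast-forward is possible.

Yes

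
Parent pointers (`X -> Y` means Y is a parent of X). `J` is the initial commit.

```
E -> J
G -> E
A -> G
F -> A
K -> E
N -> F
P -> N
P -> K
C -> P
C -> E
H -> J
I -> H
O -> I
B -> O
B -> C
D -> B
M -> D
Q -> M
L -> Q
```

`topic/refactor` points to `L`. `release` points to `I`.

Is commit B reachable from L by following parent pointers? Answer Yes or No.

Ancestors of L (commits reachable by following parents): {A, B, C, D, E, F, G, H, I, J, K, L, M, N, O, P, Q}.
B is in that set, so it is an ancestor of L.

Yes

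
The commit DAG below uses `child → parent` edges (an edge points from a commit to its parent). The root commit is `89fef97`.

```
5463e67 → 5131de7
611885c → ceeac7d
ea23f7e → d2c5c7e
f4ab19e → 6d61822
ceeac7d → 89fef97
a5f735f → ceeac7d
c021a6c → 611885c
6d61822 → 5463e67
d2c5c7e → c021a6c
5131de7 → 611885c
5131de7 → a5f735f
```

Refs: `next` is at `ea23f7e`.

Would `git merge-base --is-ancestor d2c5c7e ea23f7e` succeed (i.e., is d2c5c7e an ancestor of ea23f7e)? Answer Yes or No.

Yes

Ancestors of ea23f7e (commits reachable by following parents): {611885c, 89fef97, c021a6c, ceeac7d, d2c5c7e, ea23f7e}.
d2c5c7e is in that set, so it is an ancestor of ea23f7e.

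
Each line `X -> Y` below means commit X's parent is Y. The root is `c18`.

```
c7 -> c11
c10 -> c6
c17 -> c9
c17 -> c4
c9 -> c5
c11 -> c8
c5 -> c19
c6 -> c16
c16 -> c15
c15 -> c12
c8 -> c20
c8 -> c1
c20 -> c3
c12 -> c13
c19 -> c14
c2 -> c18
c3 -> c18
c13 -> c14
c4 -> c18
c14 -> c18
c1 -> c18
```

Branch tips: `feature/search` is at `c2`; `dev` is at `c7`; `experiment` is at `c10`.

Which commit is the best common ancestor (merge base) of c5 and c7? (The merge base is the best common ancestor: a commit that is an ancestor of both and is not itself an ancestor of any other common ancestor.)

Ancestors of c5: {c14, c18, c19, c5}.
Ancestors of c7: {c1, c11, c18, c20, c3, c7, c8}.
Common ancestors: {c18}.
The only common ancestor is c18, so it is the merge base.

c18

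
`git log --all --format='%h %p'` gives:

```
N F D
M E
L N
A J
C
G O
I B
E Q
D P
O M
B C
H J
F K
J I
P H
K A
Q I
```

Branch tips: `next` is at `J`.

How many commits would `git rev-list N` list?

Walking parent pointers from N: reachable set = {A, B, C, D, F, H, I, J, K, N, P}.
That is 11 commits.

11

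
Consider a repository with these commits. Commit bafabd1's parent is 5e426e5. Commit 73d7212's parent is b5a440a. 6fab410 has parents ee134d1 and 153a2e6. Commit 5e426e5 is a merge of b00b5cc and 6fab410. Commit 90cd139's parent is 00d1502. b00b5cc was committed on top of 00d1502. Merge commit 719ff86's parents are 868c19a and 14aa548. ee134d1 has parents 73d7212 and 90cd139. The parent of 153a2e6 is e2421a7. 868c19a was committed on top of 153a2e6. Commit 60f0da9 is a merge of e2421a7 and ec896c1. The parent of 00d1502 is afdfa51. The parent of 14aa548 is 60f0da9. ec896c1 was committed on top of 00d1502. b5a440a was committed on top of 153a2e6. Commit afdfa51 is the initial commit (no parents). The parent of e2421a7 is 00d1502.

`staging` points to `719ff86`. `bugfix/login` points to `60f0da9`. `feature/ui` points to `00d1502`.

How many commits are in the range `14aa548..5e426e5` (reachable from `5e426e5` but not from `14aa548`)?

8

Reachable from 5e426e5: {00d1502, 153a2e6, 5e426e5, 6fab410, 73d7212, 90cd139, afdfa51, b00b5cc, b5a440a, e2421a7, ee134d1}.
Reachable from 14aa548: {00d1502, 14aa548, 60f0da9, afdfa51, e2421a7, ec896c1}.
In 5e426e5's history but not 14aa548's: {153a2e6, 5e426e5, 6fab410, 73d7212, 90cd139, b00b5cc, b5a440a, ee134d1} — 8 commits.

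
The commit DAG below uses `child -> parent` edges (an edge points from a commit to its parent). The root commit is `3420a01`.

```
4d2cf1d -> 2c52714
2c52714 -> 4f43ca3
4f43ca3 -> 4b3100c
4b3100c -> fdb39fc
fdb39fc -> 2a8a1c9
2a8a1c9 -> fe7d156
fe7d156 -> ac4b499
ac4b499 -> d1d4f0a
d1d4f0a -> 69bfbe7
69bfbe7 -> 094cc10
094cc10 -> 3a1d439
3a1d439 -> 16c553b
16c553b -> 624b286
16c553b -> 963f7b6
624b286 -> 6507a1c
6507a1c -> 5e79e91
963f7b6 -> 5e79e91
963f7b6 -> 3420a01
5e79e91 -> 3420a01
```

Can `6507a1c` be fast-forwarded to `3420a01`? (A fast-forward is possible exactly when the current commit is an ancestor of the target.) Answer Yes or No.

No

A fast-forward from 6507a1c to 3420a01 is possible iff 6507a1c is an ancestor of 3420a01.
Ancestors of 3420a01: {3420a01}.
6507a1c is not among them, so fast-forward is not possible.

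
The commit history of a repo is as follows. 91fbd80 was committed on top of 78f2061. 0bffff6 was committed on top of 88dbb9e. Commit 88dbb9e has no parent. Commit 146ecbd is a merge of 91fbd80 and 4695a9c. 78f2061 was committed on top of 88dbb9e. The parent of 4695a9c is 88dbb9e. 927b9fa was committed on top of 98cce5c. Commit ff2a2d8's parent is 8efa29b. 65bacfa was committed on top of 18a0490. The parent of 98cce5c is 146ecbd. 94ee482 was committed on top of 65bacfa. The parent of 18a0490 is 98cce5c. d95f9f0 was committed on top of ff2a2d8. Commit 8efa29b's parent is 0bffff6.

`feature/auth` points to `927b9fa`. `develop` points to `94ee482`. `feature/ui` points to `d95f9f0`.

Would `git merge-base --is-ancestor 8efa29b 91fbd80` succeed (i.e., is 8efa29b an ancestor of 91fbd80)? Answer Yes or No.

No

Ancestors of 91fbd80: {78f2061, 88dbb9e, 91fbd80}.
8efa29b is not in that set, so it is not an ancestor of 91fbd80.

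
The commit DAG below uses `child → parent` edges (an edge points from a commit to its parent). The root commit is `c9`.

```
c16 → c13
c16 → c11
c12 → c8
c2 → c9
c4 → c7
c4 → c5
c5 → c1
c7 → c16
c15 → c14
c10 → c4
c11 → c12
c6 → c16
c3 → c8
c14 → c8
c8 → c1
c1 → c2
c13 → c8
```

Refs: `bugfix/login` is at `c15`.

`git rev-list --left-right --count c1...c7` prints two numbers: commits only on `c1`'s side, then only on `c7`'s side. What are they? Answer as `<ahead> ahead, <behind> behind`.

Reachable from c1: {c1, c2, c9}.
Reachable from c7: {c1, c11, c12, c13, c16, c2, c7, c8, c9}.
Only in c1's history (ahead): {} — 0.
Only in c7's history (behind): {c11, c12, c13, c16, c7, c8} — 6.

0 ahead, 6 behind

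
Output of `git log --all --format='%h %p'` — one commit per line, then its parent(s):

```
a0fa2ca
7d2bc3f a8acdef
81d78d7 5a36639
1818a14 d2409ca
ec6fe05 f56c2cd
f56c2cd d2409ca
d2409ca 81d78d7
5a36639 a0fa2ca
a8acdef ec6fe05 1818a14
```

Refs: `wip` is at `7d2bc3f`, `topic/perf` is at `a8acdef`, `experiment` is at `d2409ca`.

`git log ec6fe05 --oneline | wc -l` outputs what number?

Walking parent pointers from ec6fe05: reachable set = {5a36639, 81d78d7, a0fa2ca, d2409ca, ec6fe05, f56c2cd}.
That is 6 commits.

6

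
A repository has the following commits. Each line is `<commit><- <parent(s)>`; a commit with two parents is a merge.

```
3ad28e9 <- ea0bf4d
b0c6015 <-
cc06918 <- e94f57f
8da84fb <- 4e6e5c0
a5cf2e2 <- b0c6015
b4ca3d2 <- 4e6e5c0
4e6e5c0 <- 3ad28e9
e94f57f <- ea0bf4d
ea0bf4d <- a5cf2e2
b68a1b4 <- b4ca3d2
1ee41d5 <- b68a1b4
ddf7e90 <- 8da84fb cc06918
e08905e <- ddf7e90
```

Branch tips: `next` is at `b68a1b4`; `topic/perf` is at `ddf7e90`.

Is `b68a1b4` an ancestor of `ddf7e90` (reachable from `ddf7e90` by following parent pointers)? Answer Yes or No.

Ancestors of ddf7e90: {3ad28e9, 4e6e5c0, 8da84fb, a5cf2e2, b0c6015, cc06918, ddf7e90, e94f57f, ea0bf4d}.
b68a1b4 is not in that set, so it is not an ancestor of ddf7e90.

No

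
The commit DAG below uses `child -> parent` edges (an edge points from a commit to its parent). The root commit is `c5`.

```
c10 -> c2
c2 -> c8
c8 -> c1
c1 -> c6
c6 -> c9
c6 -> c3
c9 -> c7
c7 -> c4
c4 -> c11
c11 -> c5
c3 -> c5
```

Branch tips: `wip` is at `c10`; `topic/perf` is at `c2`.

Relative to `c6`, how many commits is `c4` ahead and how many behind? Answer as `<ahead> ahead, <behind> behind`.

0 ahead, 4 behind

Reachable from c4: {c11, c4, c5}.
Reachable from c6: {c11, c3, c4, c5, c6, c7, c9}.
Only in c4's history (ahead): {} — 0.
Only in c6's history (behind): {c3, c6, c7, c9} — 4.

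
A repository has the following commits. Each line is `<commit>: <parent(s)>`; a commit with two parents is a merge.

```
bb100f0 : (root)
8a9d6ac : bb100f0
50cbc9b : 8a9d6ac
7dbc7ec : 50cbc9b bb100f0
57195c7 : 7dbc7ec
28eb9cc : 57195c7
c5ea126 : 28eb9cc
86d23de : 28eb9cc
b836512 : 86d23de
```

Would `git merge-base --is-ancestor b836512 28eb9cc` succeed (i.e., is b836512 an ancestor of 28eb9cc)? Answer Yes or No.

No

Ancestors of 28eb9cc: {28eb9cc, 50cbc9b, 57195c7, 7dbc7ec, 8a9d6ac, bb100f0}.
b836512 is not in that set, so it is not an ancestor of 28eb9cc.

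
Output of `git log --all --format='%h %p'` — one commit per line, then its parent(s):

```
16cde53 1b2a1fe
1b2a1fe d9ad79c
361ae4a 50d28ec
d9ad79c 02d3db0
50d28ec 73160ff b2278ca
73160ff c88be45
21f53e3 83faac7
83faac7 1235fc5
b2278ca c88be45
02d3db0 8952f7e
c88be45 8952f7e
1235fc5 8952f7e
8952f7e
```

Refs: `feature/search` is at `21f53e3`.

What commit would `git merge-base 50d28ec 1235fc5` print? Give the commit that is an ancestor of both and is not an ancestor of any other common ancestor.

Ancestors of 50d28ec: {50d28ec, 73160ff, 8952f7e, b2278ca, c88be45}.
Ancestors of 1235fc5: {1235fc5, 8952f7e}.
Common ancestors: {8952f7e}.
The only common ancestor is 8952f7e, so it is the merge base.

8952f7e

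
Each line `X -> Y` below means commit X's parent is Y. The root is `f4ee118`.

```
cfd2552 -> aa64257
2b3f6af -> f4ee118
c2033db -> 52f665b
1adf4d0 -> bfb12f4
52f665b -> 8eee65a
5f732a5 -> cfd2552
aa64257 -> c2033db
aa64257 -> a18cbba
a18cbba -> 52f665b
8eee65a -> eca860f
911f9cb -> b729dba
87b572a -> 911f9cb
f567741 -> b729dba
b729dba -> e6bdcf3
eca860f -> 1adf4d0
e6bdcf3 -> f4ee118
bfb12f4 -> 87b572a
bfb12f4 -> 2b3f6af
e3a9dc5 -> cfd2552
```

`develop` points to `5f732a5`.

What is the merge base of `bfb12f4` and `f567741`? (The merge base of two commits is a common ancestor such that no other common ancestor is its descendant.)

b729dba

Ancestors of bfb12f4: {2b3f6af, 87b572a, 911f9cb, b729dba, bfb12f4, e6bdcf3, f4ee118}.
Ancestors of f567741: {b729dba, e6bdcf3, f4ee118, f567741}.
Common ancestors: {b729dba, e6bdcf3, f4ee118}.
Among these, b729dba is not an ancestor of any other common ancestor — it is the merge base.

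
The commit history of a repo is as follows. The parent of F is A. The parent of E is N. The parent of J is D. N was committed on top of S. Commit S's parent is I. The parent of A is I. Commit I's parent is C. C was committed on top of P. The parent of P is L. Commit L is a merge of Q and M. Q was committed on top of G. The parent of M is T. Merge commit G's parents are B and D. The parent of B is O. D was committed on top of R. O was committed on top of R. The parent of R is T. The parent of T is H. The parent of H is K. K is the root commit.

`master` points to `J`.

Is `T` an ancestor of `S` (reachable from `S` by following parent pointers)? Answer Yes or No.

Yes

Ancestors of S (commits reachable by following parents): {B, C, D, G, H, I, K, L, M, O, P, Q, R, S, T}.
T is in that set, so it is an ancestor of S.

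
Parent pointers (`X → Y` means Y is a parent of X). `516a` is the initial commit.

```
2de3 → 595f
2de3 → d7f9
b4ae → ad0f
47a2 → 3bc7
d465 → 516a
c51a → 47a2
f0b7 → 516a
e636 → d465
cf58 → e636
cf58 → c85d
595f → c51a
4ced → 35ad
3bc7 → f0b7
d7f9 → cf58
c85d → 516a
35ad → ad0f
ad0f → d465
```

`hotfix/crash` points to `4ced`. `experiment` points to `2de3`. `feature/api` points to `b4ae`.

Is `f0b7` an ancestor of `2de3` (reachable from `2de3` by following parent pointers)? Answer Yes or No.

Ancestors of 2de3 (commits reachable by following parents): {2de3, 3bc7, 47a2, 516a, 595f, c51a, c85d, cf58, d465, d7f9, e636, f0b7}.
f0b7 is in that set, so it is an ancestor of 2de3.

Yes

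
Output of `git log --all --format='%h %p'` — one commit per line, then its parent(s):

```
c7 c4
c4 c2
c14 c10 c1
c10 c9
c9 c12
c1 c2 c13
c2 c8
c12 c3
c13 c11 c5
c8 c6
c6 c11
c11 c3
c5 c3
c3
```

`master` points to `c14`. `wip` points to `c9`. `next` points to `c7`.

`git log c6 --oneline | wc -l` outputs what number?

Walking parent pointers from c6: reachable set = {c11, c3, c6}.
That is 3 commits.

3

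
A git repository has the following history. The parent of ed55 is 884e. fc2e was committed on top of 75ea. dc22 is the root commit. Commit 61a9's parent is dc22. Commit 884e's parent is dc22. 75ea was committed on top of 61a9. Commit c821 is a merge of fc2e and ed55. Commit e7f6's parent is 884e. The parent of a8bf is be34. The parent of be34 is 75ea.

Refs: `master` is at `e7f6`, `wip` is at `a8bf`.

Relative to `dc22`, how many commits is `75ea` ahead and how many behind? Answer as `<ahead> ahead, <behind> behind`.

Reachable from 75ea: {61a9, 75ea, dc22}.
Reachable from dc22: {dc22}.
Only in 75ea's history (ahead): {61a9, 75ea} — 2.
Only in dc22's history (behind): {} — 0.

2 ahead, 0 behind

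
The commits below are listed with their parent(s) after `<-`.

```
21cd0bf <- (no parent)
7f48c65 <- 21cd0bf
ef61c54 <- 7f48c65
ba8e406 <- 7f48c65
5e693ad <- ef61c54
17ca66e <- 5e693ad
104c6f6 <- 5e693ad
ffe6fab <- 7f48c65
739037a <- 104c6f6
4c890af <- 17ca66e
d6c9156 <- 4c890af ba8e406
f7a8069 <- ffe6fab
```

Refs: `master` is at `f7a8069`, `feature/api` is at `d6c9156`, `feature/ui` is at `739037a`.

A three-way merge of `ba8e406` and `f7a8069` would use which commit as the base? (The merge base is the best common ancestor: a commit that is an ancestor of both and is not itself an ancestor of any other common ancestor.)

7f48c65

Ancestors of ba8e406: {21cd0bf, 7f48c65, ba8e406}.
Ancestors of f7a8069: {21cd0bf, 7f48c65, f7a8069, ffe6fab}.
Common ancestors: {21cd0bf, 7f48c65}.
Among these, 7f48c65 is not an ancestor of any other common ancestor — it is the merge base.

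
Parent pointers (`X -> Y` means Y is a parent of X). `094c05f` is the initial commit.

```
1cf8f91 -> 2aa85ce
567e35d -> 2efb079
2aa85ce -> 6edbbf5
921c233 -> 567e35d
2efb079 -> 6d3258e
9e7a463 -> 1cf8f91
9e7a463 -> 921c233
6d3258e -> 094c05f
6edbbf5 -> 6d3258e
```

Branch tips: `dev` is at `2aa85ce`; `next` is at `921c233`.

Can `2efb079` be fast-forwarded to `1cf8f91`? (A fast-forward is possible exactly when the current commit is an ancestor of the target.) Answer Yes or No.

No

A fast-forward from 2efb079 to 1cf8f91 is possible iff 2efb079 is an ancestor of 1cf8f91.
Ancestors of 1cf8f91: {094c05f, 1cf8f91, 2aa85ce, 6d3258e, 6edbbf5}.
2efb079 is not among them, so fast-forward is not possible.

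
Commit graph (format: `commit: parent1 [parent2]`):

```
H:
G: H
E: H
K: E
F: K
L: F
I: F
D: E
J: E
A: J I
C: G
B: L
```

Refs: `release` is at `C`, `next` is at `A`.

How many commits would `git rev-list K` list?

Walking parent pointers from K: reachable set = {E, H, K}.
That is 3 commits.

3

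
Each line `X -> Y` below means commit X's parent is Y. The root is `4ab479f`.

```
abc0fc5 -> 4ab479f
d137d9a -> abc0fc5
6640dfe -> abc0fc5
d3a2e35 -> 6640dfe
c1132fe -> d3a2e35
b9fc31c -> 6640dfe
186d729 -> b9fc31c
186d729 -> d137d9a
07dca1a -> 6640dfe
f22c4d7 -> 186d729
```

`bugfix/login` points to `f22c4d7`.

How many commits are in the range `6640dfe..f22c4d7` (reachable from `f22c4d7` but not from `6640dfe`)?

4

Reachable from f22c4d7: {186d729, 4ab479f, 6640dfe, abc0fc5, b9fc31c, d137d9a, f22c4d7}.
Reachable from 6640dfe: {4ab479f, 6640dfe, abc0fc5}.
In f22c4d7's history but not 6640dfe's: {186d729, b9fc31c, d137d9a, f22c4d7} — 4 commits.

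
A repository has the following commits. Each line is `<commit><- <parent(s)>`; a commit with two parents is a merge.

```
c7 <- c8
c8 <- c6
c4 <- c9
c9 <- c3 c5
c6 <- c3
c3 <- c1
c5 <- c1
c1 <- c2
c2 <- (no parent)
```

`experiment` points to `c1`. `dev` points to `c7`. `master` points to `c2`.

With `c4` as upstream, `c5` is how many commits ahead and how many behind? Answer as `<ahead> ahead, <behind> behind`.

Reachable from c5: {c1, c2, c5}.
Reachable from c4: {c1, c2, c3, c4, c5, c9}.
Only in c5's history (ahead): {} — 0.
Only in c4's history (behind): {c3, c4, c9} — 3.

0 ahead, 3 behind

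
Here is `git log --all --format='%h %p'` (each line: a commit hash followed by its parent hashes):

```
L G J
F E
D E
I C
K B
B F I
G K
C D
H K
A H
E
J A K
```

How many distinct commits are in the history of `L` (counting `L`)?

12

Walking parent pointers from L: reachable set = {A, B, C, D, E, F, G, H, I, J, K, L}.
That is 12 commits.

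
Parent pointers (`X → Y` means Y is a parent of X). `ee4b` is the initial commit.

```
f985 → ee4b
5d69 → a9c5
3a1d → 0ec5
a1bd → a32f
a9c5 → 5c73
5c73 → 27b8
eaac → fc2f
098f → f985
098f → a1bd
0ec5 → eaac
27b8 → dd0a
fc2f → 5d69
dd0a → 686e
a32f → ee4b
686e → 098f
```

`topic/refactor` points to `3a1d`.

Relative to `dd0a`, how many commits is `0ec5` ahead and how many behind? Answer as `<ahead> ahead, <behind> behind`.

7 ahead, 0 behind

Reachable from 0ec5: {098f, 0ec5, 27b8, 5c73, 5d69, 686e, a1bd, a32f, a9c5, dd0a, eaac, ee4b, f985, fc2f}.
Reachable from dd0a: {098f, 686e, a1bd, a32f, dd0a, ee4b, f985}.
Only in 0ec5's history (ahead): {0ec5, 27b8, 5c73, 5d69, a9c5, eaac, fc2f} — 7.
Only in dd0a's history (behind): {} — 0.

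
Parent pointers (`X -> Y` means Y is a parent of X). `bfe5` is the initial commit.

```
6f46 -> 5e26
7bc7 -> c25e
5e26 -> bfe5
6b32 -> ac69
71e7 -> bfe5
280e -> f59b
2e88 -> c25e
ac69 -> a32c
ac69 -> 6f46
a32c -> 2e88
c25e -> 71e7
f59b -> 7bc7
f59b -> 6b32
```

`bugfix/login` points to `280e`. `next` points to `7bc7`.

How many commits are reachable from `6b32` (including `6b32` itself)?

9

Walking parent pointers from 6b32: reachable set = {2e88, 5e26, 6b32, 6f46, 71e7, a32c, ac69, bfe5, c25e}.
That is 9 commits.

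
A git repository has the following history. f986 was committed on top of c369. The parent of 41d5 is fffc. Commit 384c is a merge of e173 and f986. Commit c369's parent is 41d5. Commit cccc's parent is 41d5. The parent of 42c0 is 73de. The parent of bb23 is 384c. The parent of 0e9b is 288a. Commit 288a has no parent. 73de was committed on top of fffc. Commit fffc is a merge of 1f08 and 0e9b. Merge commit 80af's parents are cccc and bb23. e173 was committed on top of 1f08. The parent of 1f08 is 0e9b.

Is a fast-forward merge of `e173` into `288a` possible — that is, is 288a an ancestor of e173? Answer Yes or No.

A fast-forward from 288a to e173 is possible iff 288a is an ancestor of e173.
Ancestors of e173: {0e9b, 1f08, 288a, e173}.
288a is among them, so fast-forward is possible.

Yes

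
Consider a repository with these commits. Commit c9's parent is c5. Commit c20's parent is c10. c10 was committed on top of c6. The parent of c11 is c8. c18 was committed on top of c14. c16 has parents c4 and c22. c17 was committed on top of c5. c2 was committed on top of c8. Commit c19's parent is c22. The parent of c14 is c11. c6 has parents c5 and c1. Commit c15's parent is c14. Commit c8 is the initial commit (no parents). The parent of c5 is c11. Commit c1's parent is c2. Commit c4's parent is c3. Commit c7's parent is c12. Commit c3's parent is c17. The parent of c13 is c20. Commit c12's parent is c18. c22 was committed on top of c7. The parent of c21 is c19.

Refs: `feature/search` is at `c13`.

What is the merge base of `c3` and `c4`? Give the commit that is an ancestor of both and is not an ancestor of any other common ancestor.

Ancestors of c3: {c11, c17, c3, c5, c8}.
Ancestors of c4: {c11, c17, c3, c4, c5, c8}.
Common ancestors: {c11, c17, c3, c5, c8}.
Among these, c3 is not an ancestor of any other common ancestor — it is the merge base.

c3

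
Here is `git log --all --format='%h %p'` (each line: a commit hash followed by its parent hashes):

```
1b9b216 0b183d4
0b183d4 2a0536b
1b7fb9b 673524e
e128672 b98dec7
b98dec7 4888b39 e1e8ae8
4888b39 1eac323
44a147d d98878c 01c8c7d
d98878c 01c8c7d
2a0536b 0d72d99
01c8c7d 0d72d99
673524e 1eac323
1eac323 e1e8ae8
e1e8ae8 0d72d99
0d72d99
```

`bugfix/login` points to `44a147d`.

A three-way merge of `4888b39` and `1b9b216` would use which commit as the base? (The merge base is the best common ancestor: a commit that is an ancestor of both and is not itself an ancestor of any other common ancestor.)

Ancestors of 4888b39: {0d72d99, 1eac323, 4888b39, e1e8ae8}.
Ancestors of 1b9b216: {0b183d4, 0d72d99, 1b9b216, 2a0536b}.
Common ancestors: {0d72d99}.
The only common ancestor is 0d72d99, so it is the merge base.

0d72d99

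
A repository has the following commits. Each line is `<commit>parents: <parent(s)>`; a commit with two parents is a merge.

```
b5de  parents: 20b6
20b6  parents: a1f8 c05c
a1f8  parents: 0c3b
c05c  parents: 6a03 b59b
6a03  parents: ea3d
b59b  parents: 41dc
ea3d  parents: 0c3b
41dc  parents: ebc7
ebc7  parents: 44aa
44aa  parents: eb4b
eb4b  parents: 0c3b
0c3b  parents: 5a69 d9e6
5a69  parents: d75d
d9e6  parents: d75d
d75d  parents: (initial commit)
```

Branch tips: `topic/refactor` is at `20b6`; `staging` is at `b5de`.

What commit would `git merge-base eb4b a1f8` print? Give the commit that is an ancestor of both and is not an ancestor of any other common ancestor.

Ancestors of eb4b: {0c3b, 5a69, d75d, d9e6, eb4b}.
Ancestors of a1f8: {0c3b, 5a69, a1f8, d75d, d9e6}.
Common ancestors: {0c3b, 5a69, d75d, d9e6}.
Among these, 0c3b is not an ancestor of any other common ancestor — it is the merge base.

0c3b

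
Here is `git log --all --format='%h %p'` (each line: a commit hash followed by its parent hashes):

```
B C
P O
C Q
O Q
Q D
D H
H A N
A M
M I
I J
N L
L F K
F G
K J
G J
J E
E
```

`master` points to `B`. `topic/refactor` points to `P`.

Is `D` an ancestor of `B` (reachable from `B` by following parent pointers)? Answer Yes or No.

Ancestors of B (commits reachable by following parents): {A, B, C, D, E, F, G, H, I, J, K, L, M, N, Q}.
D is in that set, so it is an ancestor of B.

Yes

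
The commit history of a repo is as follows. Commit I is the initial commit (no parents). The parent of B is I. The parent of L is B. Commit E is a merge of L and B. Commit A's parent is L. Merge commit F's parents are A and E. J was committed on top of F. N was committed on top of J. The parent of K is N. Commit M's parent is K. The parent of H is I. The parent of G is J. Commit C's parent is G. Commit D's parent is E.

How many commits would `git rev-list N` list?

Walking parent pointers from N: reachable set = {A, B, E, F, I, J, L, N}.
That is 8 commits.

8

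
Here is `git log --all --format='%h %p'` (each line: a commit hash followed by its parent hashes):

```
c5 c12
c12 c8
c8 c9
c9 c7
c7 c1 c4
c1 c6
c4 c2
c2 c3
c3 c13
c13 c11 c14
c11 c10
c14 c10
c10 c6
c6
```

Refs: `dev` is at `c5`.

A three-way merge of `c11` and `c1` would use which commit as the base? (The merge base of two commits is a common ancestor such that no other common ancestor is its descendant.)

Ancestors of c11: {c10, c11, c6}.
Ancestors of c1: {c1, c6}.
Common ancestors: {c6}.
The only common ancestor is c6, so it is the merge base.

c6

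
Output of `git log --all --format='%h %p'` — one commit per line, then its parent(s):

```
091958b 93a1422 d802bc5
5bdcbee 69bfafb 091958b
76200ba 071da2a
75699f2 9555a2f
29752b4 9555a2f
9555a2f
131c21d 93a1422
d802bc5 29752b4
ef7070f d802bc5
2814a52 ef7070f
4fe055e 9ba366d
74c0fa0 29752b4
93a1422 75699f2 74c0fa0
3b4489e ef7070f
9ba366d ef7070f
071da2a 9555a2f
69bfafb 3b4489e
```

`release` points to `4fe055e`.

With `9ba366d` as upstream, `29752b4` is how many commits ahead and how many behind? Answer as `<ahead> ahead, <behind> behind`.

Reachable from 29752b4: {29752b4, 9555a2f}.
Reachable from 9ba366d: {29752b4, 9555a2f, 9ba366d, d802bc5, ef7070f}.
Only in 29752b4's history (ahead): {} — 0.
Only in 9ba366d's history (behind): {9ba366d, d802bc5, ef7070f} — 3.

0 ahead, 3 behind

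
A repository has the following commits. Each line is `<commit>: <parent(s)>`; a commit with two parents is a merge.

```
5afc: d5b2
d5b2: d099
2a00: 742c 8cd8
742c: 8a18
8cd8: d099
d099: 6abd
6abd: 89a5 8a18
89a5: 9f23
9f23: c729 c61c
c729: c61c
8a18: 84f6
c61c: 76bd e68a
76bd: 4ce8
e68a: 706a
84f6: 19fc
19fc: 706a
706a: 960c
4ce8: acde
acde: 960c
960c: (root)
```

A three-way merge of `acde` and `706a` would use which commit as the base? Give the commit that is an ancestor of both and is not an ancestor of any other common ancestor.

Ancestors of acde: {960c, acde}.
Ancestors of 706a: {706a, 960c}.
Common ancestors: {960c}.
The only common ancestor is 960c, so it is the merge base.

960c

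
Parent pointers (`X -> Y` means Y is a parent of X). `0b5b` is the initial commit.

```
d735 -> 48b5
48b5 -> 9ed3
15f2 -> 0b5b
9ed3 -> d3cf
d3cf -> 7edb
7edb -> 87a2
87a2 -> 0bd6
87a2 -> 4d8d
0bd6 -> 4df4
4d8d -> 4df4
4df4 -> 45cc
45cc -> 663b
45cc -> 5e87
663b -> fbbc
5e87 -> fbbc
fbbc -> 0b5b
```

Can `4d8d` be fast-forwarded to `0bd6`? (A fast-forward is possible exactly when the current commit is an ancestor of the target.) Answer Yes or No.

A fast-forward from 4d8d to 0bd6 is possible iff 4d8d is an ancestor of 0bd6.
Ancestors of 0bd6: {0b5b, 0bd6, 45cc, 4df4, 5e87, 663b, fbbc}.
4d8d is not among them, so fast-forward is not possible.

No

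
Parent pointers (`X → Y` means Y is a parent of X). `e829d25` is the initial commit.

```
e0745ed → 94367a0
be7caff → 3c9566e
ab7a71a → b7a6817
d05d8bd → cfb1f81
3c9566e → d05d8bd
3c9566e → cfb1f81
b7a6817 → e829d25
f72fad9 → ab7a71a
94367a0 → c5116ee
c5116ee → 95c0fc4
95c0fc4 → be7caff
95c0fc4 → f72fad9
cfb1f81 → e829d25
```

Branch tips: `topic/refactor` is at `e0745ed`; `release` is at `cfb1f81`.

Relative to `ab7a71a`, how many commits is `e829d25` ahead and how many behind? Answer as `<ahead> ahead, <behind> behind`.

Reachable from e829d25: {e829d25}.
Reachable from ab7a71a: {ab7a71a, b7a6817, e829d25}.
Only in e829d25's history (ahead): {} — 0.
Only in ab7a71a's history (behind): {ab7a71a, b7a6817} — 2.

0 ahead, 2 behind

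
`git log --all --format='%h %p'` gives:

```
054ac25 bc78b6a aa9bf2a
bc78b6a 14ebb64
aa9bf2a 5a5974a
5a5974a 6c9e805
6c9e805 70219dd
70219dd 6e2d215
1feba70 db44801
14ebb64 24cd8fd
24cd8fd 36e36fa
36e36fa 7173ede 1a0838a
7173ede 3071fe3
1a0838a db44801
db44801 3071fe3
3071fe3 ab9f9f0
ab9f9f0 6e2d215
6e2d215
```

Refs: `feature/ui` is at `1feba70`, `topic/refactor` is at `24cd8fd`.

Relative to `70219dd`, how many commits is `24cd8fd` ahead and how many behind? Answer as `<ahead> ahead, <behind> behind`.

7 ahead, 1 behind

Reachable from 24cd8fd: {1a0838a, 24cd8fd, 3071fe3, 36e36fa, 6e2d215, 7173ede, ab9f9f0, db44801}.
Reachable from 70219dd: {6e2d215, 70219dd}.
Only in 24cd8fd's history (ahead): {1a0838a, 24cd8fd, 3071fe3, 36e36fa, 7173ede, ab9f9f0, db44801} — 7.
Only in 70219dd's history (behind): {70219dd} — 1.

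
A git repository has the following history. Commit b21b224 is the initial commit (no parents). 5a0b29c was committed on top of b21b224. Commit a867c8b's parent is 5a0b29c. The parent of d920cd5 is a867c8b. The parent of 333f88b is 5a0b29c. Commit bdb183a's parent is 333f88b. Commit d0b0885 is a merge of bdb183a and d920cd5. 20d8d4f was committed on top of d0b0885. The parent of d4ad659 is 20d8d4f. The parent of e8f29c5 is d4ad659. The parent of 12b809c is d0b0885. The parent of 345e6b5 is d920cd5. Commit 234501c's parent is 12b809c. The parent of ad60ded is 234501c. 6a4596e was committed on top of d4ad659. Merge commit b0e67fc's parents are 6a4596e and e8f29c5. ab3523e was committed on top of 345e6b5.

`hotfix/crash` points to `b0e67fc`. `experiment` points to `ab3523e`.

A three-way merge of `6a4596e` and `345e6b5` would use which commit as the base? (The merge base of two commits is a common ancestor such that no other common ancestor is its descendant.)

d920cd5

Ancestors of 6a4596e: {20d8d4f, 333f88b, 5a0b29c, 6a4596e, a867c8b, b21b224, bdb183a, d0b0885, d4ad659, d920cd5}.
Ancestors of 345e6b5: {345e6b5, 5a0b29c, a867c8b, b21b224, d920cd5}.
Common ancestors: {5a0b29c, a867c8b, b21b224, d920cd5}.
Among these, d920cd5 is not an ancestor of any other common ancestor — it is the merge base.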